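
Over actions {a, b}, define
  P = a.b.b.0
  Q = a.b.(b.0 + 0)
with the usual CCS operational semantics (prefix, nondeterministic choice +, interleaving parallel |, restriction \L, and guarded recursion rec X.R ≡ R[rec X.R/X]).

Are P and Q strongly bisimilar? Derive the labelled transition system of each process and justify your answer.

LTS(P): 4 reachable states
  p0 = a.b.b.0 has moves --a--▸ p1
  p1 = b.b.0 has moves --b--▸ p2
  p2 = b.0 has moves --b--▸ p3
  p3 = 0 has moves stopped
LTS(Q): 4 reachable states
  q0 = a.b.(b.0 + 0) has moves --a--▸ q1
  q1 = b.(b.0 + 0) has moves --b--▸ q2
  q2 = b.0 + 0 has moves --b--▸ q3
  q3 = 0 has moves stopped
Partition-refinement fixed point:
  B0 = {p0, q0}
  B1 = {p1, q1}
  B2 = {p2, q2}
  B3 = {p3, q3}
p0 ∈ B0, q0 ∈ B0 → same block

YES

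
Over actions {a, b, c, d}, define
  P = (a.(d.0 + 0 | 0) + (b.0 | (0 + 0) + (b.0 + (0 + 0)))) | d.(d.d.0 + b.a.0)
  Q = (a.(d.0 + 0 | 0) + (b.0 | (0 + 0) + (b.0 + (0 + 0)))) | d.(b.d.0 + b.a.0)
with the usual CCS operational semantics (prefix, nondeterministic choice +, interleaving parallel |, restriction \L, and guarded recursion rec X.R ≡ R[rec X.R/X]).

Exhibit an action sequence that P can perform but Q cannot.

Reachable graph of P (20 states):
  s0 = (a.(d.0 + 0 | 0) + (b.0 | (0 + 0) + (b.0 + (0 + 0)))) | d.(d.d.0 + b.a.0) ⊢ ··a··> s1, ··b··> s2, ··b··> s3, ··d··> s4
  s1 = (d.0 + 0 | 0) | d.(d.d.0 + b.a.0) ⊢ ··d··> s3, ··d··> s5
  s2 = 0 | (0 + 0) | d.(d.d.0 + b.a.0) ⊢ ··d··> s6
  s3 = 0 | d.(d.d.0 + b.a.0) ⊢ ··d··> s7
  s4 = (a.(d.0 + 0 | 0) + (b.0 | (0 + 0) + (b.0 + (0 + 0)))) | (d.d.0 + b.a.0) ⊢ ··a··> s5, ··b··> s6, ··b··> s7, ··b··> s8, ··d··> s9
  s5 = (d.0 + 0 | 0) | (d.d.0 + b.a.0) ⊢ ··b··> s10, ··d··> s11, ··d··> s7
  s6 = 0 | (0 + 0) | (d.d.0 + b.a.0) ⊢ ··b··> s12, ··d··> s13
  s7 = 0 | (d.d.0 + b.a.0) ⊢ ··b··> s14, ··d··> s15
  s8 = (a.(d.0 + 0 | 0) + (b.0 | (0 + 0) + (b.0 + (0 + 0)))) | a.0 ⊢ ··a··> s10, ··a··> s16, ··b··> s12, ··b··> s14
  s9 = (a.(d.0 + 0 | 0) + (b.0 | (0 + 0) + (b.0 + (0 + 0)))) | d.0 ⊢ ··a··> s11, ··b··> s13, ··b··> s15, ··d··> s16
  s10 = (d.0 + 0 | 0) | a.0 ⊢ ··a··> s17, ··d··> s14
  s11 = (d.0 + 0 | 0) | d.0 ⊢ ··d··> s15, ··d··> s17
  s12 = 0 | (0 + 0) | a.0 ⊢ ··a··> s18
  s13 = 0 | (0 + 0) | d.0 ⊢ ··d··> s18
  s14 = 0 | a.0 ⊢ ··a··> s19
  s15 = 0 | d.0 ⊢ ··d··> s19
  s16 = (a.(d.0 + 0 | 0) + (b.0 | (0 + 0) + (b.0 + (0 + 0)))) | 0 ⊢ ··a··> s17, ··b··> s18, ··b··> s19
  s17 = (d.0 + 0 | 0) | 0 ⊢ ··d··> s19
  s18 = 0 | (0 + 0) | 0 ⊢ ·
  s19 = 0 | 0 ⊢ ·
Reachable graph of Q (20 states):
  t0 = (a.(d.0 + 0 | 0) + (b.0 | (0 + 0) + (b.0 + (0 + 0)))) | d.(b.d.0 + b.a.0) ⊢ ··a··> t1, ··b··> t2, ··b··> t3, ··d··> t4
  t1 = (d.0 + 0 | 0) | d.(b.d.0 + b.a.0) ⊢ ··d··> t3, ··d··> t5
  t2 = 0 | (0 + 0) | d.(b.d.0 + b.a.0) ⊢ ··d··> t6
  t3 = 0 | d.(b.d.0 + b.a.0) ⊢ ··d··> t7
  t4 = (a.(d.0 + 0 | 0) + (b.0 | (0 + 0) + (b.0 + (0 + 0)))) | (b.d.0 + b.a.0) ⊢ ··a··> t5, ··b··> t6, ··b··> t7, ··b··> t8, ··b··> t9
  t5 = (d.0 + 0 | 0) | (b.d.0 + b.a.0) ⊢ ··b··> t10, ··b··> t11, ··d··> t7
  t6 = 0 | (0 + 0) | (b.d.0 + b.a.0) ⊢ ··b··> t12, ··b··> t13
  t7 = 0 | (b.d.0 + b.a.0) ⊢ ··b··> t14, ··b··> t15
  t8 = (a.(d.0 + 0 | 0) + (b.0 | (0 + 0) + (b.0 + (0 + 0)))) | a.0 ⊢ ··a··> t10, ··a··> t16, ··b··> t12, ··b··> t14
  t9 = (a.(d.0 + 0 | 0) + (b.0 | (0 + 0) + (b.0 + (0 + 0)))) | d.0 ⊢ ··a··> t11, ··b··> t13, ··b··> t15, ··d··> t16
  t10 = (d.0 + 0 | 0) | a.0 ⊢ ··a··> t17, ··d··> t14
  t11 = (d.0 + 0 | 0) | d.0 ⊢ ··d··> t15, ··d··> t17
  t12 = 0 | (0 + 0) | a.0 ⊢ ··a··> t18
  t13 = 0 | (0 + 0) | d.0 ⊢ ··d··> t18
  t14 = 0 | a.0 ⊢ ··a··> t19
  t15 = 0 | d.0 ⊢ ··d··> t19
  t16 = (a.(d.0 + 0 | 0) + (b.0 | (0 + 0) + (b.0 + (0 + 0)))) | 0 ⊢ ··a··> t17, ··b··> t18, ··b··> t19
  t17 = (d.0 + 0 | 0) | 0 ⊢ ··d··> t19
  t18 = 0 | (0 + 0) | 0 ⊢ ·
  t19 = 0 | 0 ⊢ ·
Run σ = ⟨dd⟩ on P: start {s0}
  [1] d ⇒ {s4}
  [2] d ⇒ {s9}
  — P admits the full trace.
Run σ = ⟨dd⟩ on Q: start {t0}
  [1] d ⇒ {t4}
  [2] d ⇒ no successor for Q

dd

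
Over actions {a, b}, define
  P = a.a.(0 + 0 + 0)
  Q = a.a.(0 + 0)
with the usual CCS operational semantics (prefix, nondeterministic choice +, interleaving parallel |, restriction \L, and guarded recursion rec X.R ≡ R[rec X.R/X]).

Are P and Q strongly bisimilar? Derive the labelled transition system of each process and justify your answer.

LTS(P): 3 reachable states
  p0 = a.a.(0 + 0 + 0) → --a--▸ p1
  p1 = a.(0 + 0 + 0) → --a--▸ p2
  p2 = 0 + 0 + 0 → deadlocked
LTS(Q): 3 reachable states
  q0 = a.a.(0 + 0) → --a--▸ q1
  q1 = a.(0 + 0) → --a--▸ q2
  q2 = 0 + 0 → deadlocked
Coarsest stable partition (strong bisimilarity classes):
  B0 = {p0, q0}
  B1 = {p1, q1}
  B2 = {p2, q2}
p0 ∈ B0, q0 ∈ B0 → same block

bisimilar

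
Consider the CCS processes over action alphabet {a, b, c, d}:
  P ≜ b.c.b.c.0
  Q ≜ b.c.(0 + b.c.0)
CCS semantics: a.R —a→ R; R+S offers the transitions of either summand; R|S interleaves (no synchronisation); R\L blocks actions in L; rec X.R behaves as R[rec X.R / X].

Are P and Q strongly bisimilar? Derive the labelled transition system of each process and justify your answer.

LTS(P): 5 reachable states
  u0 = b.c.b.c.0 → ··b··> u1
  u1 = c.b.c.0 → ··c··> u2
  u2 = b.c.0 → ··b··> u3
  u3 = c.0 → ··c··> u4
  u4 = 0 → ·
LTS(Q): 5 reachable states
  v0 = b.c.(0 + b.c.0) → ··b··> v1
  v1 = c.(0 + b.c.0) → ··c··> v2
  v2 = 0 + b.c.0 → ··b··> v3
  v3 = c.0 → ··c··> v4
  v4 = 0 → ·
Coarsest stable partition (strong bisimilarity classes):
  B0 = {u0, v0}
  B1 = {u1, v1}
  B2 = {u2, v2}
  B3 = {u3, v3}
  B4 = {u4, v4}
u0 ∈ B0, v0 ∈ B0 → same block

bisimilar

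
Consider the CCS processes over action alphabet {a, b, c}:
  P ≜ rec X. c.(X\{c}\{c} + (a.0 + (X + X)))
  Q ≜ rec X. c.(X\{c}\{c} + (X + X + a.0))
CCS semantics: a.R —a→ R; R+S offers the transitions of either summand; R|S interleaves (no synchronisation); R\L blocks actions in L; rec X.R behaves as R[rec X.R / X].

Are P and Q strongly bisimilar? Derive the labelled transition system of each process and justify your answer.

LTS(P): 3 reachable states
  m0 = rec X. c.(X\{c}\{c} + (a.0 + (X + X))) | —c→ m1
  m1 = (rec X. c.(X\{c}\{c} + (a.0 + (X + X))))\{c}\{c} + (a.0 + ((rec X. c.(X\{c}\{c} + (a.0 + (X + X)))) + (rec X. c.(X\{c}\{c} + (a.0 + (X + X)))))) | —a→ m2, —c→ m1
  m2 = 0 | (no moves)
LTS(Q): 3 reachable states
  n0 = rec X. c.(X\{c}\{c} + (X + X + a.0)) | —c→ n1
  n1 = (rec X. c.(X\{c}\{c} + (X + X + a.0)))\{c}\{c} + ((rec X. c.(X\{c}\{c} + (X + X + a.0))) + (rec X. c.(X\{c}\{c} + (X + X + a.0))) + a.0) | —a→ n2, —c→ n1
  n2 = 0 | (no moves)
Partition-refinement fixed point:
  B0 = {m0, n0}
  B1 = {m1, n1}
  B2 = {m2, n2}
m0 ∈ B0, n0 ∈ B0 → same block

YES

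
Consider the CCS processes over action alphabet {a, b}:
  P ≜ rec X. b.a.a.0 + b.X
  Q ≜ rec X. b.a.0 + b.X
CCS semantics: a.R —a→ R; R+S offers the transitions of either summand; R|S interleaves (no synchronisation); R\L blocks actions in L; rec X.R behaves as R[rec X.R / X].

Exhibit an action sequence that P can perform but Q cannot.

baa

Reachable graph of P (4 states):
  m0 = rec X. b.a.a.0 + b.X :: —b→ m0, —b→ m1
  m1 = a.a.0 :: —a→ m2
  m2 = a.0 :: —a→ m3
  m3 = 0 :: deadlocked
Reachable graph of Q (3 states):
  n0 = rec X. b.a.0 + b.X :: —b→ n0, —b→ n1
  n1 = a.0 :: —a→ n2
  n2 = 0 :: deadlocked
Run σ = ⟨baa⟩ on P: start {m0}
  after b @ step 1: {m0, m1}
  after a @ step 2: {m2}
  after a @ step 3: {m3}
  P completes σ.
Run σ = ⟨baa⟩ on Q: start {n0}
  after b @ step 1: {n0, n1}
  after a @ step 2: {n2}
  after a @ step 3: ∅ (Q stuck)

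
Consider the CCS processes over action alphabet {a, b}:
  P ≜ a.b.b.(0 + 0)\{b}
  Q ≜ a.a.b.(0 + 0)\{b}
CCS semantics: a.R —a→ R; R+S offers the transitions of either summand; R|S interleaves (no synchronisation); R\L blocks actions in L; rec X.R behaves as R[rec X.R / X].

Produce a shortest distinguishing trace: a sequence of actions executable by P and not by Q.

LTS(P): 4 reachable states
  u0 = a.b.b.(0 + 0)\{b} :: =a=> u1
  u1 = b.b.(0 + 0)\{b} :: =b=> u2
  u2 = b.(0 + 0)\{b} :: =b=> u3
  u3 = (0 + 0)\{b} :: (no moves)
LTS(Q): 4 reachable states
  v0 = a.a.b.(0 + 0)\{b} :: =a=> v1
  v1 = a.b.(0 + 0)\{b} :: =a=> v2
  v2 = b.(0 + 0)\{b} :: =b=> v3
  v3 = (0 + 0)\{b} :: (no moves)
Executing ab from P (initial set {u0}):
  after a @ step 1: {u1}
  after b @ step 2: {u2}
  — P admits the full trace.
Executing ab from Q (initial set {v0}):
  after a @ step 1: {v1}
  after b @ step 2: ∅ (Q stuck)

ab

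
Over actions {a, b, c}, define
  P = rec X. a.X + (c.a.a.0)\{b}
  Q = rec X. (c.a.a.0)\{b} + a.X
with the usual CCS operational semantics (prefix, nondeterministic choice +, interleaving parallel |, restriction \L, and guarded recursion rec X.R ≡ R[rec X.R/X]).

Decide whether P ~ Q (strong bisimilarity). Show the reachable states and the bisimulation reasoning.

P's transition system — 4 states:
  s0 = rec X. a.X + (c.a.a.0)\{b} has moves -a-> s0, -c-> s1
  s1 = (a.a.0)\{b} has moves -a-> s2
  s2 = (a.0)\{b} has moves -a-> s3
  s3 = 0\{b} has moves ∅
Q's transition system — 4 states:
  t0 = rec X. (c.a.a.0)\{b} + a.X has moves -a-> t0, -c-> t1
  t1 = (a.a.0)\{b} has moves -a-> t2
  t2 = (a.0)\{b} has moves -a-> t3
  t3 = 0\{b} has moves ∅
Bisimilarity quotient blocks:
  B0 = {s0, t0}
  B1 = {s1, t1}
  B2 = {s2, t2}
  B3 = {s3, t3}
s0 ∈ B0, t0 ∈ B0 → same block

P ~ Q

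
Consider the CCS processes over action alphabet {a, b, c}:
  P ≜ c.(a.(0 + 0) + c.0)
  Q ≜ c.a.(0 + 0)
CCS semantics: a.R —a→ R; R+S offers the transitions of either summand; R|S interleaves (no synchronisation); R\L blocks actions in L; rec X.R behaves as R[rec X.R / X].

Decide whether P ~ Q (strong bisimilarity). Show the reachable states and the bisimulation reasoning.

LTS(P): 4 reachable states
  u0 = c.(a.(0 + 0) + c.0) has moves —c→ u1
  u1 = a.(0 + 0) + c.0 has moves —a→ u2, —c→ u3
  u2 = 0 + 0 has moves stopped
  u3 = 0 has moves stopped
LTS(Q): 3 reachable states
  v0 = c.a.(0 + 0) has moves —c→ v1
  v1 = a.(0 + 0) has moves —a→ v2
  v2 = 0 + 0 has moves stopped
Coarsest stable partition (strong bisimilarity classes):
  B0 = {u0}
  B1 = {u1}
  B2 = {u2, u3, v2}
  B3 = {v0}
  B4 = {v1}
u0 ∈ B0, v0 ∈ B3 → different blocks

NO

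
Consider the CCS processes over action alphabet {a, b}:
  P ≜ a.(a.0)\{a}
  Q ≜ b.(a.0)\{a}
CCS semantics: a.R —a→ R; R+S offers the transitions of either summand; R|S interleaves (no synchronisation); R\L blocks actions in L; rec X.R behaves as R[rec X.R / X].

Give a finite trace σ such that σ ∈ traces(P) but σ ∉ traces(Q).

Reachable graph of P (2 states):
  p0 = a.(a.0)\{a} | --a--▸ p1
  p1 = (a.0)\{a} | stopped
Reachable graph of Q (2 states):
  q0 = b.(a.0)\{a} | --b--▸ q1
  q1 = (a.0)\{a} | stopped
Trace ⟨a⟩ through P, begin at {p0}:
  step 1 (a): {p1}
  ✓ P
Trace ⟨a⟩ through Q, begin at {q0}:
  step 1 (a): no successor for Q

a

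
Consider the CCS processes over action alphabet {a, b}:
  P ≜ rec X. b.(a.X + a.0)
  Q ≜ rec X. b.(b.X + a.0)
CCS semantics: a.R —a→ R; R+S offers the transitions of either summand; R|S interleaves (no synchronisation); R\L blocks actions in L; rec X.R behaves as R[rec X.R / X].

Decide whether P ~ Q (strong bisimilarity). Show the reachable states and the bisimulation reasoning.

not bisimilar

Reachable graph of P (3 states):
  p0 = rec X. b.(a.X + a.0) | —b→ p1
  p1 = a.(rec X. b.(a.X + a.0)) + a.0 | —a→ p0, —a→ p2
  p2 = 0 | ∅
Reachable graph of Q (3 states):
  q0 = rec X. b.(b.X + a.0) | —b→ q1
  q1 = b.(rec X. b.(b.X + a.0)) + a.0 | —a→ q2, —b→ q0
  q2 = 0 | ∅
Coarsest stable partition (strong bisimilarity classes):
  B0 = {p0}
  B1 = {p1}
  B2 = {p2, q2}
  B3 = {q0}
  B4 = {q1}
p0 ∈ B0, q0 ∈ B3 → different blocks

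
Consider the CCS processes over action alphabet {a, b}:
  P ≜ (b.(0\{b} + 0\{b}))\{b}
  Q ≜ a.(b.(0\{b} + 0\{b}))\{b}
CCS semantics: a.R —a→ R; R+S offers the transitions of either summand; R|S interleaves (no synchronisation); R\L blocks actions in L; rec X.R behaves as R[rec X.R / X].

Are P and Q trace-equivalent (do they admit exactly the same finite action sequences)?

NO — witness ⟨a⟩

LTS(P): 1 reachable states
  p0 = (b.(0\{b} + 0\{b}))\{b} :: stopped
LTS(Q): 2 reachable states
  q0 = a.(b.(0\{b} + 0\{b}))\{b} :: —a→ q1
  q1 = (b.(0\{b} + 0\{b}))\{b} :: stopped
Executing a from Q (initial set {q0}):
  after a @ step 1: {q1}
  ✓ Q
Executing a from P (initial set {p0}):
  after a @ step 1: ∅  — P cannot continue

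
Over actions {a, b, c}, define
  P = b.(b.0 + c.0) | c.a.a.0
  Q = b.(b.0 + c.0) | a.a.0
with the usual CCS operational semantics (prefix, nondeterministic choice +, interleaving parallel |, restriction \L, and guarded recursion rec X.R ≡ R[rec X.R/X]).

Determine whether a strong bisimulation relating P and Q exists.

Reachable graph of P (12 states):
  p0 = b.(b.0 + c.0) | c.a.a.0 has moves --b--▸ p1, --c--▸ p2
  p1 = (b.0 + c.0) | c.a.a.0 has moves --b--▸ p3, --c--▸ p3, --c--▸ p4
  p2 = b.(b.0 + c.0) | a.a.0 has moves --a--▸ p5, --b--▸ p4
  p3 = 0 | c.a.a.0 has moves --c--▸ p6
  p4 = (b.0 + c.0) | a.a.0 has moves --a--▸ p7, --b--▸ p6, --c--▸ p6
  p5 = b.(b.0 + c.0) | a.0 has moves --a--▸ p8, --b--▸ p7
  p6 = 0 | a.a.0 has moves --a--▸ p9
  p7 = (b.0 + c.0) | a.0 has moves --a--▸ p10, --b--▸ p9, --c--▸ p9
  p8 = b.(b.0 + c.0) | 0 has moves --b--▸ p10
  p9 = 0 | a.0 has moves --a--▸ p11
  p10 = (b.0 + c.0) | 0 has moves --b--▸ p11, --c--▸ p11
  p11 = 0 | 0 has moves stopped
Reachable graph of Q (9 states):
  q0 = b.(b.0 + c.0) | a.a.0 has moves --a--▸ q1, --b--▸ q2
  q1 = b.(b.0 + c.0) | a.0 has moves --a--▸ q3, --b--▸ q4
  q2 = (b.0 + c.0) | a.a.0 has moves --a--▸ q4, --b--▸ q5, --c--▸ q5
  q3 = b.(b.0 + c.0) | 0 has moves --b--▸ q6
  q4 = (b.0 + c.0) | a.0 has moves --a--▸ q6, --b--▸ q7, --c--▸ q7
  q5 = 0 | a.a.0 has moves --a--▸ q7
  q6 = (b.0 + c.0) | 0 has moves --b--▸ q8, --c--▸ q8
  q7 = 0 | a.0 has moves --a--▸ q8
  q8 = 0 | 0 has moves stopped
Partition-refinement fixed point:
  B0 = {p0}
  B1 = {p1}
  B2 = {p3}
  B3 = {p6, q5}
  B4 = {p9, q7}
  B5 = {p11, q8}
  B6 = {p4, q2}
  B7 = {p7, q4}
  B8 = {p10, q6}
  B9 = {p2, q0}
  B10 = {p5, q1}
  B11 = {p8, q3}
p0 ∈ B0, q0 ∈ B9 → different blocks

P ≁ Q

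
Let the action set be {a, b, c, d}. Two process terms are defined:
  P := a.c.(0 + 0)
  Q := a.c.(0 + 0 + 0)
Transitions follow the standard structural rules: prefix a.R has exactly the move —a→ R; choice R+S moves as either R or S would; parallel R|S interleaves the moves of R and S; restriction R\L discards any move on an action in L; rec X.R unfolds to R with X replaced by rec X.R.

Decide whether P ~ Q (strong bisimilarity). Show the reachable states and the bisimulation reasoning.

P ~ Q

P's transition system — 3 states:
  s0 = a.c.(0 + 0) has moves —a→ s1
  s1 = c.(0 + 0) has moves —c→ s2
  s2 = 0 + 0 has moves ∅
Q's transition system — 3 states:
  t0 = a.c.(0 + 0 + 0) has moves —a→ t1
  t1 = c.(0 + 0 + 0) has moves —c→ t2
  t2 = 0 + 0 + 0 has moves ∅
Partition-refinement fixed point:
  B0 = {s0, t0}
  B1 = {s1, t1}
  B2 = {s2, t2}
s0 ∈ B0, t0 ∈ B0 → same block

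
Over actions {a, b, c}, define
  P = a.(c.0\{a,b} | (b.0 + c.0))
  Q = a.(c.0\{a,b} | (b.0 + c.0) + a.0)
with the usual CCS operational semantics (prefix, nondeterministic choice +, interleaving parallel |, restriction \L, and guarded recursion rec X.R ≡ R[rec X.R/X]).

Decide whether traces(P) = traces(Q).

LTS(P): 5 reachable states
  s0 = a.(c.0\{a,b} | (b.0 + c.0)) has moves —a→ s1
  s1 = c.0\{a,b} | (b.0 + c.0) has moves —b→ s2, —c→ s2, —c→ s3
  s2 = c.0\{a,b} | 0 has moves —c→ s4
  s3 = 0\{a,b} | (b.0 + c.0) has moves —b→ s4, —c→ s4
  s4 = 0\{a,b} | 0 has moves ·
LTS(Q): 6 reachable states
  t0 = a.(c.0\{a,b} | (b.0 + c.0) + a.0) has moves —a→ t1
  t1 = c.0\{a,b} | (b.0 + c.0) + a.0 has moves —a→ t2, —b→ t3, —c→ t3, —c→ t4
  t2 = 0 has moves ·
  t3 = c.0\{a,b} | 0 has moves —c→ t5
  t4 = 0\{a,b} | (b.0 + c.0) has moves —b→ t5, —c→ t5
  t5 = 0\{a,b} | 0 has moves ·
Run σ = ⟨aa⟩ on Q: start {t0}
  after a @ step 1: {t1}
  after a @ step 2: {t2}
  Q completes σ.
Run σ = ⟨aa⟩ on P: start {s0}
  after a @ step 1: {s1}
  after a @ step 2: ∅  — P cannot continue

NO — witness ⟨aa⟩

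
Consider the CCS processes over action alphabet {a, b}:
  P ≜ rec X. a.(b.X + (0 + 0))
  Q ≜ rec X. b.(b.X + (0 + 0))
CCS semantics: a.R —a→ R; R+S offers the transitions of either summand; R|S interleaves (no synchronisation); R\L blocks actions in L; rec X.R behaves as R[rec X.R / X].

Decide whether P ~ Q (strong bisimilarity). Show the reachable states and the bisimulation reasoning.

P ≁ Q

LTS(P): 2 reachable states
  m0 = rec X. a.(b.X + (0 + 0)) :: --a--▸ m1
  m1 = b.(rec X. a.(b.X + (0 + 0))) + (0 + 0) :: --b--▸ m0
LTS(Q): 2 reachable states
  n0 = rec X. b.(b.X + (0 + 0)) :: --b--▸ n1
  n1 = b.(rec X. b.(b.X + (0 + 0))) + (0 + 0) :: --b--▸ n0
Partition-refinement fixed point:
  B0 = {m0}
  B1 = {m1}
  B2 = {n0, n1}
m0 ∈ B0, n0 ∈ B2 → different blocks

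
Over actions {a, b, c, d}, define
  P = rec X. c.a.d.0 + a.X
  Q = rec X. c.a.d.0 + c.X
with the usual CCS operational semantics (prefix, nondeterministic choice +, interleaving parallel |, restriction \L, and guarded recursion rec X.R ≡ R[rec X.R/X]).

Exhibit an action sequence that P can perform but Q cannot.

a

Reachable graph of P (4 states):
  u0 = rec X. c.a.d.0 + a.X ⊢ ··a··> u0, ··c··> u1
  u1 = a.d.0 ⊢ ··a··> u2
  u2 = d.0 ⊢ ··d··> u3
  u3 = 0 ⊢ ∅
Reachable graph of Q (4 states):
  v0 = rec X. c.a.d.0 + c.X ⊢ ··c··> v0, ··c··> v1
  v1 = a.d.0 ⊢ ··a··> v2
  v2 = d.0 ⊢ ··d··> v3
  v3 = 0 ⊢ ∅
Executing a from P (initial set {u0}):
  [1] a ⇒ {u0}
  — P admits the full trace.
Executing a from Q (initial set {v0}):
  [1] a ⇒ no successor for Q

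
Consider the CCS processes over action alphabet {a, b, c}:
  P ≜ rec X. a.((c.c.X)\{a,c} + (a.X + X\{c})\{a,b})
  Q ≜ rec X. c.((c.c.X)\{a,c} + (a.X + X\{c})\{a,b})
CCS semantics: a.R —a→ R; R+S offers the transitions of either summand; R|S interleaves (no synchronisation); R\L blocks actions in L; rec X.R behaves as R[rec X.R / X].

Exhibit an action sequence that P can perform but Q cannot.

a

P's transition system — 2 states:
  m0 = rec X. a.((c.c.X)\{a,c} + (a.X + X\{c})\{a,b}) → --a--▸ m1
  m1 = (c.c.(rec X. a.((c.c.X)\{a,c} + (a.X + X\{c})\{a,b})))\{a,c} + (a.(rec X. a.((c.c.X)\{a,c} + (a.X + X\{c})\{a,b})) + (rec X. a.((c.c.X)\{a,c} + (a.X + X\{c})\{a,b}))\{c})\{a,b} → ∅
Q's transition system — 2 states:
  n0 = rec X. c.((c.c.X)\{a,c} + (a.X + X\{c})\{a,b}) → --c--▸ n1
  n1 = (c.c.(rec X. c.((c.c.X)\{a,c} + (a.X + X\{c})\{a,b})))\{a,c} + (a.(rec X. c.((c.c.X)\{a,c} + (a.X + X\{c})\{a,b})) + (rec X. c.((c.c.X)\{a,c} + (a.X + X\{c})\{a,b}))\{c})\{a,b} → ∅
Trace ⟨a⟩ through P, begin at {m0}:
  step 1 (a): {m1}
  ✓ P
Trace ⟨a⟩ through Q, begin at {n0}:
  step 1 (a): ∅ (Q stuck)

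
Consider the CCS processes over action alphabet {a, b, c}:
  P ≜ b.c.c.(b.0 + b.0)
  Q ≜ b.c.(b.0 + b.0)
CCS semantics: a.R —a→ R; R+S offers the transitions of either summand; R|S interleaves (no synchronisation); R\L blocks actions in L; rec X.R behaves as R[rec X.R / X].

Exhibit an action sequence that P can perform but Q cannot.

P's transition system — 5 states:
  m0 = b.c.c.(b.0 + b.0) :: =b=> m1
  m1 = c.c.(b.0 + b.0) :: =c=> m2
  m2 = c.(b.0 + b.0) :: =c=> m3
  m3 = b.0 + b.0 :: =b=> m4
  m4 = 0 :: ·
Q's transition system — 4 states:
  n0 = b.c.(b.0 + b.0) :: =b=> n1
  n1 = c.(b.0 + b.0) :: =c=> n2
  n2 = b.0 + b.0 :: =b=> n3
  n3 = 0 :: ·
Executing bcc from P (initial set {m0}):
  step 1 (b): {m1}
  step 2 (c): {m2}
  step 3 (c): {m3}
  P completes σ.
Executing bcc from Q (initial set {n0}):
  step 1 (b): {n1}
  step 2 (c): {n2}
  step 3 (c): ∅ (Q stuck)

bcc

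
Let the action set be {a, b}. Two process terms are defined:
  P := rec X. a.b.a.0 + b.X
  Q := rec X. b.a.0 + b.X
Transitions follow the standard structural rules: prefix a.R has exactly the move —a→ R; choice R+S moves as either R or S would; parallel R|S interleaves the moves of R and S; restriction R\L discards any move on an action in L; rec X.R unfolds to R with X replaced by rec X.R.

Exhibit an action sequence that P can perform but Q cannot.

a

Reachable graph of P (4 states):
  m0 = rec X. a.b.a.0 + b.X :: =a=> m1, =b=> m0
  m1 = b.a.0 :: =b=> m2
  m2 = a.0 :: =a=> m3
  m3 = 0 :: stopped
Reachable graph of Q (3 states):
  n0 = rec X. b.a.0 + b.X :: =b=> n0, =b=> n1
  n1 = a.0 :: =a=> n2
  n2 = 0 :: stopped
Run σ = ⟨a⟩ on P: start {m0}
  step 1 (a): {m1}
  — P admits the full trace.
Run σ = ⟨a⟩ on Q: start {n0}
  step 1 (a): ∅  — Q cannot continue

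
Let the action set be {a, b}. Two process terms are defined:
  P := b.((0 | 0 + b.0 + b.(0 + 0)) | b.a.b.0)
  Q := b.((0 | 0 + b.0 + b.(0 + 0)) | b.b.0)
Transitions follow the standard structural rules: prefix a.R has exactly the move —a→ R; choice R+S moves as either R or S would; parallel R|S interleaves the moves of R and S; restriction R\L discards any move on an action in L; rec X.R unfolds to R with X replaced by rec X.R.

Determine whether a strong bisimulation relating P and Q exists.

Reachable graph of P (13 states):
  s0 = b.((0 | 0 + b.0 + b.(0 + 0)) | b.a.b.0) ⊢ -b-> s1
  s1 = (0 | 0 + b.0 + b.(0 + 0)) | b.a.b.0 ⊢ -b-> s2, -b-> s3, -b-> s4
  s2 = (0 + 0) | b.a.b.0 ⊢ -b-> s5
  s3 = (0 | 0 + b.0 + b.(0 + 0)) | a.b.0 ⊢ -a-> s6, -b-> s5, -b-> s7
  s4 = 0 | b.a.b.0 ⊢ -b-> s7
  s5 = (0 + 0) | a.b.0 ⊢ -a-> s8
  s6 = (0 | 0 + b.0 + b.(0 + 0)) | b.0 ⊢ -b-> s10, -b-> s8, -b-> s9
  s7 = 0 | a.b.0 ⊢ -a-> s10
  s8 = (0 + 0) | b.0 ⊢ -b-> s11
  s9 = (0 | 0 + b.0 + b.(0 + 0)) | 0 ⊢ -b-> s11, -b-> s12
  s10 = 0 | b.0 ⊢ -b-> s12
  s11 = (0 + 0) | 0 ⊢ stopped
  s12 = 0 | 0 ⊢ stopped
Reachable graph of Q (10 states):
  t0 = b.((0 | 0 + b.0 + b.(0 + 0)) | b.b.0) ⊢ -b-> t1
  t1 = (0 | 0 + b.0 + b.(0 + 0)) | b.b.0 ⊢ -b-> t2, -b-> t3, -b-> t4
  t2 = (0 + 0) | b.b.0 ⊢ -b-> t5
  t3 = (0 | 0 + b.0 + b.(0 + 0)) | b.0 ⊢ -b-> t5, -b-> t6, -b-> t7
  t4 = 0 | b.b.0 ⊢ -b-> t7
  t5 = (0 + 0) | b.0 ⊢ -b-> t8
  t6 = (0 | 0 + b.0 + b.(0 + 0)) | 0 ⊢ -b-> t8, -b-> t9
  t7 = 0 | b.0 ⊢ -b-> t9
  t8 = (0 + 0) | 0 ⊢ stopped
  t9 = 0 | 0 ⊢ stopped
Bisimilarity quotient blocks:
  B0 = {s0}
  B1 = {s1}
  B2 = {s3}
  B3 = {s6, t2, t3, t4}
  B4 = {s10, s8, s9, t5, t6, t7}
  B5 = {s11, s12, t8, t9}
  B6 = {s5, s7}
  B7 = {s2, s4}
  B8 = {t0}
  B9 = {t1}
s0 ∈ B0, t0 ∈ B8 → different blocks

NO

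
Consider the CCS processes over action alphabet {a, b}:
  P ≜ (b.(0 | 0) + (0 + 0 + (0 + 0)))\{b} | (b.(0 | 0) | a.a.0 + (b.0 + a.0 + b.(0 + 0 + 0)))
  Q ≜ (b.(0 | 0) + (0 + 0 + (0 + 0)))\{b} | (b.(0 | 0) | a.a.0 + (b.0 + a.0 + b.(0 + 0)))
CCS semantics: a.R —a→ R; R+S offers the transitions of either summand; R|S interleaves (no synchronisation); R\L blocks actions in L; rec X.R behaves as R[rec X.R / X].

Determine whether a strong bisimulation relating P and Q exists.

YES

LTS(P): 8 reachable states
  u0 = (b.(0 | 0) + (0 + 0 + (0 + 0)))\{b} | (b.(0 | 0) | a.a.0 + (b.0 + a.0 + b.(0 + 0 + 0))) :: —a→ u1, —a→ u2, —b→ u2, —b→ u3, —b→ u4
  u1 = (b.(0 | 0) + (0 + 0 + (0 + 0)))\{b} | (b.(0 | 0) | a.0) :: —a→ u5, —b→ u6
  u2 = (b.(0 | 0) + (0 + 0 + (0 + 0)))\{b} | 0 :: stopped
  u3 = (b.(0 | 0) + (0 + 0 + (0 + 0)))\{b} | (0 + 0 + 0) :: stopped
  u4 = (b.(0 | 0) + (0 + 0 + (0 + 0)))\{b} | (0 | 0 | a.a.0) :: —a→ u6
  u5 = (b.(0 | 0) + (0 + 0 + (0 + 0)))\{b} | (b.(0 | 0) | 0) :: —b→ u7
  u6 = (b.(0 | 0) + (0 + 0 + (0 + 0)))\{b} | (0 | 0 | a.0) :: —a→ u7
  u7 = (b.(0 | 0) + (0 + 0 + (0 + 0)))\{b} | (0 | 0 | 0) :: stopped
LTS(Q): 8 reachable states
  v0 = (b.(0 | 0) + (0 + 0 + (0 + 0)))\{b} | (b.(0 | 0) | a.a.0 + (b.0 + a.0 + b.(0 + 0))) :: —a→ v1, —a→ v2, —b→ v2, —b→ v3, —b→ v4
  v1 = (b.(0 | 0) + (0 + 0 + (0 + 0)))\{b} | (b.(0 | 0) | a.0) :: —a→ v5, —b→ v6
  v2 = (b.(0 | 0) + (0 + 0 + (0 + 0)))\{b} | 0 :: stopped
  v3 = (b.(0 | 0) + (0 + 0 + (0 + 0)))\{b} | (0 + 0) :: stopped
  v4 = (b.(0 | 0) + (0 + 0 + (0 + 0)))\{b} | (0 | 0 | a.a.0) :: —a→ v6
  v5 = (b.(0 | 0) + (0 + 0 + (0 + 0)))\{b} | (b.(0 | 0) | 0) :: —b→ v7
  v6 = (b.(0 | 0) + (0 + 0 + (0 + 0)))\{b} | (0 | 0 | a.0) :: —a→ v7
  v7 = (b.(0 | 0) + (0 + 0 + (0 + 0)))\{b} | (0 | 0 | 0) :: stopped
Coarsest stable partition (strong bisimilarity classes):
  B0 = {u0, v0}
  B1 = {u1, v1}
  B2 = {u5, v5}
  B3 = {u2, u3, u7, v2, v3, v7}
  B4 = {u6, v6}
  B5 = {u4, v4}
u0 ∈ B0, v0 ∈ B0 → same block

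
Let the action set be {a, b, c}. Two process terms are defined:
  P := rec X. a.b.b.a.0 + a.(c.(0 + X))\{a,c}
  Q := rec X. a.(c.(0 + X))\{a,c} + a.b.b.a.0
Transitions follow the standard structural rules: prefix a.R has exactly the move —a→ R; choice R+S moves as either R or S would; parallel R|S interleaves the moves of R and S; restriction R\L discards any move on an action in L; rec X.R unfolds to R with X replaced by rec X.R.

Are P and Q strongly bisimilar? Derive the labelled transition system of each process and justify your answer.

P's transition system — 6 states:
  u0 = rec X. a.b.b.a.0 + a.(c.(0 + X))\{a,c} has moves --a--▸ u1, --a--▸ u2
  u1 = (c.(0 + (rec X. a.b.b.a.0 + a.(c.(0 + X))\{a,c})))\{a,c} has moves ∅
  u2 = b.b.a.0 has moves --b--▸ u3
  u3 = b.a.0 has moves --b--▸ u4
  u4 = a.0 has moves --a--▸ u5
  u5 = 0 has moves ∅
Q's transition system — 6 states:
  v0 = rec X. a.(c.(0 + X))\{a,c} + a.b.b.a.0 has moves --a--▸ v1, --a--▸ v2
  v1 = (c.(0 + (rec X. a.(c.(0 + X))\{a,c} + a.b.b.a.0)))\{a,c} has moves ∅
  v2 = b.b.a.0 has moves --b--▸ v3
  v3 = b.a.0 has moves --b--▸ v4
  v4 = a.0 has moves --a--▸ v5
  v5 = 0 has moves ∅
Partition-refinement fixed point:
  B0 = {u0, v0}
  B1 = {u1, u5, v1, v5}
  B2 = {u2, v2}
  B3 = {u3, v3}
  B4 = {u4, v4}
u0 ∈ B0, v0 ∈ B0 → same block

bisimilar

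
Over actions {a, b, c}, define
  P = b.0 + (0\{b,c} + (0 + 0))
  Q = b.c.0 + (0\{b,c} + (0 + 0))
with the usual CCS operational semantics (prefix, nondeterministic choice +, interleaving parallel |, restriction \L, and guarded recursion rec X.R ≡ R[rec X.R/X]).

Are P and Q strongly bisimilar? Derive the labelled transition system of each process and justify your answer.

P's transition system — 2 states:
  p0 = b.0 + (0\{b,c} + (0 + 0)) ⊢ -b-> p1
  p1 = 0 ⊢ deadlocked
Q's transition system — 3 states:
  q0 = b.c.0 + (0\{b,c} + (0 + 0)) ⊢ -b-> q1
  q1 = c.0 ⊢ -c-> q2
  q2 = 0 ⊢ deadlocked
Coarsest stable partition (strong bisimilarity classes):
  B0 = {p0}
  B1 = {p1, q2}
  B2 = {q0}
  B3 = {q1}
p0 ∈ B0, q0 ∈ B2 → different blocks

NO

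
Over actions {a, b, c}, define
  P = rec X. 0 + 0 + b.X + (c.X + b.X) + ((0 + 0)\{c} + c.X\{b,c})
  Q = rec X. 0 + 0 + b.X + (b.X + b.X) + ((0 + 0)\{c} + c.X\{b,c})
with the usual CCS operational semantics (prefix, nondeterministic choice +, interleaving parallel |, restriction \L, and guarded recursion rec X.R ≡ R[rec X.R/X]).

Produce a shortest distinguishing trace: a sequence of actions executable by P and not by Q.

Reachable graph of P (2 states):
  s0 = rec X. 0 + 0 + b.X + (c.X + b.X) + ((0 + 0)\{c} + c.X\{b,c}) ⊢ -b-> s0, -c-> s0, -c-> s1
  s1 = (rec X. 0 + 0 + b.X + (c.X + b.X) + ((0 + 0)\{c} + c.X\{b,c}))\{b,c} ⊢ ∅
Reachable graph of Q (2 states):
  t0 = rec X. 0 + 0 + b.X + (b.X + b.X) + ((0 + 0)\{c} + c.X\{b,c}) ⊢ -b-> t0, -c-> t1
  t1 = (rec X. 0 + 0 + b.X + (b.X + b.X) + ((0 + 0)\{c} + c.X\{b,c}))\{b,c} ⊢ ∅
Executing cb from P (initial set {s0}):
  after c @ step 1: {s0, s1}
  after b @ step 2: {s0}
  — P admits the full trace.
Executing cb from Q (initial set {t0}):
  after c @ step 1: {t1}
  after b @ step 2: no successor for Q

cb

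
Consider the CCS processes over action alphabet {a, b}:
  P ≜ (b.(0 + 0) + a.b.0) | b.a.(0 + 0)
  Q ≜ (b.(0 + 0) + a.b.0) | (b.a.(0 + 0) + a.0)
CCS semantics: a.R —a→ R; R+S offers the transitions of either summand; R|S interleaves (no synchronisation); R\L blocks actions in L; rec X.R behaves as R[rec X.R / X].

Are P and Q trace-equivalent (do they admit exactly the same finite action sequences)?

traces(P) ≠ traces(Q) — witness ⟨aa⟩

P's transition system — 12 states:
  u0 = (b.(0 + 0) + a.b.0) | b.a.(0 + 0) has moves —a→ u1, —b→ u2, —b→ u3
  u1 = b.0 | b.a.(0 + 0) has moves —b→ u4, —b→ u5
  u2 = (0 + 0) | b.a.(0 + 0) has moves —b→ u6
  u3 = (b.(0 + 0) + a.b.0) | a.(0 + 0) has moves —a→ u5, —a→ u7, —b→ u6
  u4 = 0 | b.a.(0 + 0) has moves —b→ u8
  u5 = b.0 | a.(0 + 0) has moves —a→ u9, —b→ u8
  u6 = (0 + 0) | a.(0 + 0) has moves —a→ u10
  u7 = (b.(0 + 0) + a.b.0) | (0 + 0) has moves —a→ u9, —b→ u10
  u8 = 0 | a.(0 + 0) has moves —a→ u11
  u9 = b.0 | (0 + 0) has moves —b→ u11
  u10 = (0 + 0) | (0 + 0) has moves deadlocked
  u11 = 0 | (0 + 0) has moves deadlocked
Q's transition system — 16 states:
  v0 = (b.(0 + 0) + a.b.0) | (b.a.(0 + 0) + a.0) has moves —a→ v1, —a→ v2, —b→ v3, —b→ v4
  v1 = (b.(0 + 0) + a.b.0) | 0 has moves —a→ v5, —b→ v6
  v2 = b.0 | (b.a.(0 + 0) + a.0) has moves —a→ v5, —b→ v7, —b→ v8
  v3 = (0 + 0) | (b.a.(0 + 0) + a.0) has moves —a→ v6, —b→ v9
  v4 = (b.(0 + 0) + a.b.0) | a.(0 + 0) has moves —a→ v10, —a→ v8, —b→ v9
  v5 = b.0 | 0 has moves —b→ v11
  v6 = (0 + 0) | 0 has moves deadlocked
  v7 = 0 | (b.a.(0 + 0) + a.0) has moves —a→ v11, —b→ v12
  v8 = b.0 | a.(0 + 0) has moves —a→ v13, —b→ v12
  v9 = (0 + 0) | a.(0 + 0) has moves —a→ v14
  v10 = (b.(0 + 0) + a.b.0) | (0 + 0) has moves —a→ v13, —b→ v14
  v11 = 0 | 0 has moves deadlocked
  v12 = 0 | a.(0 + 0) has moves —a→ v15
  v13 = b.0 | (0 + 0) has moves —b→ v15
  v14 = (0 + 0) | (0 + 0) has moves deadlocked
  v15 = 0 | (0 + 0) has moves deadlocked
Run σ = ⟨aa⟩ on Q: start {v0}
  step 1 (a): {v1, v2}
  step 2 (a): {v5}
  ✓ Q
Run σ = ⟨aa⟩ on P: start {u0}
  step 1 (a): {u1}
  step 2 (a): no successor for P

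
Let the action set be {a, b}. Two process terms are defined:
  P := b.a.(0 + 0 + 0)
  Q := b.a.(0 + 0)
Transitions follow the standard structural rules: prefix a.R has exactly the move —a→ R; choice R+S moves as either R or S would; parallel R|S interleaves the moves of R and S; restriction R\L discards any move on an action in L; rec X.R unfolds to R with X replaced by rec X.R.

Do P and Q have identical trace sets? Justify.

traces(P) = traces(Q)

P's transition system — 3 states:
  u0 = b.a.(0 + 0 + 0) → ··b··> u1
  u1 = a.(0 + 0 + 0) → ··a··> u2
  u2 = 0 + 0 + 0 → (no moves)
Q's transition system — 3 states:
  v0 = b.a.(0 + 0) → ··b··> v1
  v1 = a.(0 + 0) → ··a··> v2
  v2 = 0 + 0 → (no moves)
Bisimilarity quotient blocks:
  B0 = {u0, v0}
  B1 = {u1, v1}
  B2 = {u2, v2}
u0 ∈ B0, v0 ∈ B0 → same block
Bisimilar ⇒ trace-equivalent.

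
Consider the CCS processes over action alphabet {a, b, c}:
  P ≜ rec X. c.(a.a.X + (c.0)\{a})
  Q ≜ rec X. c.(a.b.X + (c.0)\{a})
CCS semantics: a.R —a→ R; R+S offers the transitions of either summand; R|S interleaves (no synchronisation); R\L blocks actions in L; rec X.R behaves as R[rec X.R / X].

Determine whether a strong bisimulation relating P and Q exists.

not bisimilar

P's transition system — 4 states:
  p0 = rec X. c.(a.a.X + (c.0)\{a}) → ··c··> p1
  p1 = a.a.(rec X. c.(a.a.X + (c.0)\{a})) + (c.0)\{a} → ··a··> p2, ··c··> p3
  p2 = a.(rec X. c.(a.a.X + (c.0)\{a})) → ··a··> p0
  p3 = 0\{a} → ∅
Q's transition system — 4 states:
  q0 = rec X. c.(a.b.X + (c.0)\{a}) → ··c··> q1
  q1 = a.b.(rec X. c.(a.b.X + (c.0)\{a})) + (c.0)\{a} → ··a··> q2, ··c··> q3
  q2 = b.(rec X. c.(a.b.X + (c.0)\{a})) → ··b··> q0
  q3 = 0\{a} → ∅
Coarsest stable partition (strong bisimilarity classes):
  B0 = {p0}
  B1 = {p1}
  B2 = {p2}
  B3 = {p3, q3}
  B4 = {q0}
  B5 = {q1}
  B6 = {q2}
p0 ∈ B0, q0 ∈ B4 → different blocks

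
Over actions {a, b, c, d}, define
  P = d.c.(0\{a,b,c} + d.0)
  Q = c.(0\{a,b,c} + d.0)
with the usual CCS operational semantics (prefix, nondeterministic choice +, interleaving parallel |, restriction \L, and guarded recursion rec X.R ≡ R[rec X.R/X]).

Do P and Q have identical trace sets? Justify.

traces(P) ≠ traces(Q) — witness ⟨d⟩

P's transition system — 4 states:
  s0 = d.c.(0\{a,b,c} + d.0) | —d→ s1
  s1 = c.(0\{a,b,c} + d.0) | —c→ s2
  s2 = 0\{a,b,c} + d.0 | —d→ s3
  s3 = 0 | stopped
Q's transition system — 3 states:
  t0 = c.(0\{a,b,c} + d.0) | —c→ t1
  t1 = 0\{a,b,c} + d.0 | —d→ t2
  t2 = 0 | stopped
Executing d from P (initial set {s0}):
  [1] d ⇒ {s1}
  P completes σ.
Executing d from Q (initial set {t0}):
  [1] d ⇒ no successor for Q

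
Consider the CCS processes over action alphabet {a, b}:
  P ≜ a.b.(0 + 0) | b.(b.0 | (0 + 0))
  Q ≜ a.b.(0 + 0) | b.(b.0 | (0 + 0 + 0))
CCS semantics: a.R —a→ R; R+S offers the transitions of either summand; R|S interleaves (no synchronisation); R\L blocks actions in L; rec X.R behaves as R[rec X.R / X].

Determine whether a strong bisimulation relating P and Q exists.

P's transition system — 9 states:
  p0 = a.b.(0 + 0) | b.(b.0 | (0 + 0)) :: —a→ p1, —b→ p2
  p1 = b.(0 + 0) | b.(b.0 | (0 + 0)) :: —b→ p3, —b→ p4
  p2 = a.b.(0 + 0) | (b.0 | (0 + 0)) :: —a→ p4, —b→ p5
  p3 = (0 + 0) | b.(b.0 | (0 + 0)) :: —b→ p6
  p4 = b.(0 + 0) | (b.0 | (0 + 0)) :: —b→ p6, —b→ p7
  p5 = a.b.(0 + 0) | (0 | (0 + 0)) :: —a→ p7
  p6 = (0 + 0) | (b.0 | (0 + 0)) :: —b→ p8
  p7 = b.(0 + 0) | (0 | (0 + 0)) :: —b→ p8
  p8 = (0 + 0) | (0 | (0 + 0)) :: deadlocked
Q's transition system — 9 states:
  q0 = a.b.(0 + 0) | b.(b.0 | (0 + 0 + 0)) :: —a→ q1, —b→ q2
  q1 = b.(0 + 0) | b.(b.0 | (0 + 0 + 0)) :: —b→ q3, —b→ q4
  q2 = a.b.(0 + 0) | (b.0 | (0 + 0 + 0)) :: —a→ q4, —b→ q5
  q3 = (0 + 0) | b.(b.0 | (0 + 0 + 0)) :: —b→ q6
  q4 = b.(0 + 0) | (b.0 | (0 + 0 + 0)) :: —b→ q6, —b→ q7
  q5 = a.b.(0 + 0) | (0 | (0 + 0 + 0)) :: —a→ q7
  q6 = (0 + 0) | (b.0 | (0 + 0 + 0)) :: —b→ q8
  q7 = b.(0 + 0) | (0 | (0 + 0 + 0)) :: —b→ q8
  q8 = (0 + 0) | (0 | (0 + 0 + 0)) :: deadlocked
Bisimilarity quotient blocks:
  B0 = {p0, q0}
  B1 = {p1, q1}
  B2 = {p3, p4, q3, q4}
  B3 = {p6, p7, q6, q7}
  B4 = {p8, q8}
  B5 = {p2, q2}
  B6 = {p5, q5}
p0 ∈ B0, q0 ∈ B0 → same block

bisimilar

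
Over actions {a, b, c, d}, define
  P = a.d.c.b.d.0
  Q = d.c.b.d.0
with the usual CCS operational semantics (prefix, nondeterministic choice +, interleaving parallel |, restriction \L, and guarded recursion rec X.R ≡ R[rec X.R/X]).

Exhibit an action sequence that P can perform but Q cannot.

Reachable graph of P (6 states):
  s0 = a.d.c.b.d.0 ⊢ --a--▸ s1
  s1 = d.c.b.d.0 ⊢ --d--▸ s2
  s2 = c.b.d.0 ⊢ --c--▸ s3
  s3 = b.d.0 ⊢ --b--▸ s4
  s4 = d.0 ⊢ --d--▸ s5
  s5 = 0 ⊢ stopped
Reachable graph of Q (5 states):
  t0 = d.c.b.d.0 ⊢ --d--▸ t1
  t1 = c.b.d.0 ⊢ --c--▸ t2
  t2 = b.d.0 ⊢ --b--▸ t3
  t3 = d.0 ⊢ --d--▸ t4
  t4 = 0 ⊢ stopped
Executing a from P (initial set {s0}):
  after a @ step 1: {s1}
  P completes σ.
Executing a from Q (initial set {t0}):
  after a @ step 1: ∅  — Q cannot continue

a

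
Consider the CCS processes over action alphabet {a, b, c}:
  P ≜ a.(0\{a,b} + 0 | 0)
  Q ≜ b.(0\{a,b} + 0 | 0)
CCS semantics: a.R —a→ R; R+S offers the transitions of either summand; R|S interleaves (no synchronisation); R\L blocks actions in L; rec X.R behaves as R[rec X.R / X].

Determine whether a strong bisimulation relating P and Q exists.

P's transition system — 2 states:
  s0 = a.(0\{a,b} + 0 | 0) ⊢ =a=> s1
  s1 = 0\{a,b} + 0 | 0 ⊢ (no moves)
Q's transition system — 2 states:
  t0 = b.(0\{a,b} + 0 | 0) ⊢ =b=> t1
  t1 = 0\{a,b} + 0 | 0 ⊢ (no moves)
Coarsest stable partition (strong bisimilarity classes):
  B0 = {s0}
  B1 = {s1, t1}
  B2 = {t0}
s0 ∈ B0, t0 ∈ B2 → different blocks

NO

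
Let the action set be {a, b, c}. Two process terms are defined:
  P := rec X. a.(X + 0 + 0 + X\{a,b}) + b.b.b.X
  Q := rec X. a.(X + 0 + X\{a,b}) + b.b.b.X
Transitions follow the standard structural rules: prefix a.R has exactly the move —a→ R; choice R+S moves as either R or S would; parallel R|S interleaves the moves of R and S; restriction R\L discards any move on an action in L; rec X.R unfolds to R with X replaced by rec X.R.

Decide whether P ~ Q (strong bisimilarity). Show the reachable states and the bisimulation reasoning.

P's transition system — 4 states:
  p0 = rec X. a.(X + 0 + 0 + X\{a,b}) + b.b.b.X ⊢ ··a··> p1, ··b··> p2
  p1 = (rec X. a.(X + 0 + 0 + X\{a,b}) + b.b.b.X) + 0 + 0 + (rec X. a.(X + 0 + 0 + X\{a,b}) + b.b.b.X)\{a,b} ⊢ ··a··> p1, ··b··> p2
  p2 = b.b.(rec X. a.(X + 0 + 0 + X\{a,b}) + b.b.b.X) ⊢ ··b··> p3
  p3 = b.(rec X. a.(X + 0 + 0 + X\{a,b}) + b.b.b.X) ⊢ ··b··> p0
Q's transition system — 4 states:
  q0 = rec X. a.(X + 0 + X\{a,b}) + b.b.b.X ⊢ ··a··> q1, ··b··> q2
  q1 = (rec X. a.(X + 0 + X\{a,b}) + b.b.b.X) + 0 + (rec X. a.(X + 0 + X\{a,b}) + b.b.b.X)\{a,b} ⊢ ··a··> q1, ··b··> q2
  q2 = b.b.(rec X. a.(X + 0 + X\{a,b}) + b.b.b.X) ⊢ ··b··> q3
  q3 = b.(rec X. a.(X + 0 + X\{a,b}) + b.b.b.X) ⊢ ··b··> q0
Coarsest stable partition (strong bisimilarity classes):
  B0 = {p0, p1, q0, q1}
  B1 = {p2, q2}
  B2 = {p3, q3}
p0 ∈ B0, q0 ∈ B0 → same block

YES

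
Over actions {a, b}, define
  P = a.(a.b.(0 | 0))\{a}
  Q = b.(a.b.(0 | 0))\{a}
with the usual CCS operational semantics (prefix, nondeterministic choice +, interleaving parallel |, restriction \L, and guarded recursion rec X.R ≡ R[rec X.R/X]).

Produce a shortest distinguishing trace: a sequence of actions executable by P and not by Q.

a

Reachable graph of P (2 states):
  s0 = a.(a.b.(0 | 0))\{a} has moves =a=> s1
  s1 = (a.b.(0 | 0))\{a} has moves deadlocked
Reachable graph of Q (2 states):
  t0 = b.(a.b.(0 | 0))\{a} has moves =b=> t1
  t1 = (a.b.(0 | 0))\{a} has moves deadlocked
Run σ = ⟨a⟩ on P: start {s0}
  step 1 (a): {s1}
  — P admits the full trace.
Run σ = ⟨a⟩ on Q: start {t0}
  step 1 (a): ∅  — Q cannot continue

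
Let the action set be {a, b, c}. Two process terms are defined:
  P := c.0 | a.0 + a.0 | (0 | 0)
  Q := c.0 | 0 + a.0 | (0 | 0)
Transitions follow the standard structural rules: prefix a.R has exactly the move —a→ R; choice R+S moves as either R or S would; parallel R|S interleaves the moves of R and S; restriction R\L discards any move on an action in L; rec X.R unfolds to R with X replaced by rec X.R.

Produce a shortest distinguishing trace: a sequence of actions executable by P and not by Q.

ac

P's transition system — 5 states:
  p0 = c.0 | a.0 + a.0 | (0 | 0) → -a-> p1, -a-> p2, -c-> p3
  p1 = 0 | (0 | 0) → (no moves)
  p2 = c.0 | 0 → -c-> p4
  p3 = 0 | a.0 → -a-> p4
  p4 = 0 | 0 → (no moves)
Q's transition system — 3 states:
  q0 = c.0 | 0 + a.0 | (0 | 0) → -a-> q1, -c-> q2
  q1 = 0 | (0 | 0) → (no moves)
  q2 = 0 | 0 → (no moves)
Executing ac from P (initial set {p0}):
  step 1 (a): {p1, p2}
  step 2 (c): {p4}
  P completes σ.
Executing ac from Q (initial set {q0}):
  step 1 (a): {q1}
  step 2 (c): ∅ (Q stuck)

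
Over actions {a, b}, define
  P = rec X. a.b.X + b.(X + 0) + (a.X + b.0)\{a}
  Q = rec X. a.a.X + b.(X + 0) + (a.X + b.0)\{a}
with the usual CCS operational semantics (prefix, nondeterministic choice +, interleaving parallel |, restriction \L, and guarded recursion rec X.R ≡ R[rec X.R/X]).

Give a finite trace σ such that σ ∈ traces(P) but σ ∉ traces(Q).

Reachable graph of P (4 states):
  p0 = rec X. a.b.X + b.(X + 0) + (a.X + b.0)\{a} :: -a-> p1, -b-> p2, -b-> p3
  p1 = b.(rec X. a.b.X + b.(X + 0) + (a.X + b.0)\{a}) :: -b-> p0
  p2 = (rec X. a.b.X + b.(X + 0) + (a.X + b.0)\{a}) + 0 :: -a-> p1, -b-> p2, -b-> p3
  p3 = 0\{a} :: deadlocked
Reachable graph of Q (4 states):
  q0 = rec X. a.a.X + b.(X + 0) + (a.X + b.0)\{a} :: -a-> q1, -b-> q2, -b-> q3
  q1 = a.(rec X. a.a.X + b.(X + 0) + (a.X + b.0)\{a}) :: -a-> q0
  q2 = (rec X. a.a.X + b.(X + 0) + (a.X + b.0)\{a}) + 0 :: -a-> q1, -b-> q2, -b-> q3
  q3 = 0\{a} :: deadlocked
Executing ab from P (initial set {p0}):
  step 1 (a): {p1}
  step 2 (b): {p0}
  — P admits the full trace.
Executing ab from Q (initial set {q0}):
  step 1 (a): {q1}
  step 2 (b): no successor for Q

ab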